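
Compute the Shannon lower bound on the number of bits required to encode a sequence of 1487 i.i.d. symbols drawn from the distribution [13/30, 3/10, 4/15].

Entropy H = 1.5524 bits/symbol
Minimum bits = H × n = 1.5524 × 1487
= 2308.40 bits


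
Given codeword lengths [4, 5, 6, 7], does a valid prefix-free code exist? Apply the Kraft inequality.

Kraft inequality: Σ 2^(-l_i) ≤ 1 for prefix-free code
Calculating: 2^(-4) + 2^(-5) + 2^(-6) + 2^(-7)
= 0.0625 + 0.03125 + 0.015625 + 0.0078125
= 0.1172
Since 0.1172 ≤ 1, prefix-free code exists


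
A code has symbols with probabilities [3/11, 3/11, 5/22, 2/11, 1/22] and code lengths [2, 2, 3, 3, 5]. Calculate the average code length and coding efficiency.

Average length L = Σ p_i × l_i = 2.5455 bits
Entropy H = 2.1581 bits
Efficiency η = H/L × 100% = 84.78%


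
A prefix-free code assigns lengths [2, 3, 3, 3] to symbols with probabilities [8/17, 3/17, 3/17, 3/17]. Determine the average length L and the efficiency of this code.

Average length L = Σ p_i × l_i = 2.5294 bits
Entropy H = 1.8366 bits
Efficiency η = H/L × 100% = 72.61%


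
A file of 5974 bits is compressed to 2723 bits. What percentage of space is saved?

Space savings = (1 - Compressed/Original) × 100%
= (1 - 2723/5974) × 100%
= 54.42%


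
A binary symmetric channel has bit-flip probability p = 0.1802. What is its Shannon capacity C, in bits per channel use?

For BSC with error probability p:
C = 1 - H(p) where H(p) is binary entropy
H(0.1802) = -0.1802 × log₂(0.1802) - 0.8198 × log₂(0.8198)
H(p) = 0.6805
C = 1 - 0.6805 = 0.3195 bits/use


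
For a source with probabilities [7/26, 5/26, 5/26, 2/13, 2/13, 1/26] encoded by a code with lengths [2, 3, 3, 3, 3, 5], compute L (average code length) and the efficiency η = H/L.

Average length L = Σ p_i × l_i = 2.8077 bits
Entropy H = 2.4362 bits
Efficiency η = H/L × 100% = 86.77%


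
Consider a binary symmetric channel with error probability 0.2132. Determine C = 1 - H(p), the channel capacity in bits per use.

For BSC with error probability p:
C = 1 - H(p) where H(p) is binary entropy
H(0.2132) = -0.2132 × log₂(0.2132) - 0.7868 × log₂(0.7868)
H(p) = 0.7476
C = 1 - 0.7476 = 0.2524 bits/use


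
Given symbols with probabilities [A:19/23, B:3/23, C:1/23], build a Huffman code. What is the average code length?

Huffman tree construction:
Combine smallest probabilities repeatedly
Resulting codes:
  A: 1 (length 1)
  B: 01 (length 2)
  C: 00 (length 2)
Average length = Σ p(s) × length(s) = 1.1739 bits


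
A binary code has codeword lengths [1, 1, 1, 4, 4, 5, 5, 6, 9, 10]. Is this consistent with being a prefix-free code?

Kraft inequality: Σ 2^(-l_i) ≤ 1 for prefix-free code
Calculating: 2^(-1) + 2^(-1) + 2^(-1) + 2^(-4) + 2^(-4) + 2^(-5) + 2^(-5) + 2^(-6) + 2^(-9) + 2^(-10)
= 0.5 + 0.5 + 0.5 + 0.0625 + 0.0625 + 0.03125 + 0.03125 + 0.015625 + 0.001953125 + 0.0009765625
= 1.7061
Since 1.7061 > 1, prefix-free code does not exist


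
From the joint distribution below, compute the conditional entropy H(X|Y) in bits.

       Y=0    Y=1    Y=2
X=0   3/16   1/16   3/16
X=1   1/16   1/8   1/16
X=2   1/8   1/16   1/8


H(X|Y) = Σ_y p(y) H(X|Y=y)
  p(Y=0) = 3/8, H(X|Y=0) = 1.4591
  p(Y=1) = 1/4, H(X|Y=1) = 1.5000
  p(Y=2) = 3/8, H(X|Y=2) = 1.4591
H(X|Y) = 0.3750×1.4591 + 0.2500×1.5000 + 0.3750×1.4591 = 1.4694 bits


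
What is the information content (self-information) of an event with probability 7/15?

Information content I(x) = -log₂(p(x))
I = -log₂(7/15) = -log₂(0.4667)
I = 1.0995 bits


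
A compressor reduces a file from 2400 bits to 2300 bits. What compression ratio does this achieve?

Compression ratio = Original / Compressed
= 2400 / 2300 = 1.04:1


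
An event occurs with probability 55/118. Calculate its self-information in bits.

Information content I(x) = -log₂(p(x))
I = -log₂(55/118) = -log₂(0.4661)
I = 1.1013 bits


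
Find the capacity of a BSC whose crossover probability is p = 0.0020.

For BSC with error probability p:
C = 1 - H(p) where H(p) is binary entropy
H(0.0020) = -0.0020 × log₂(0.0020) - 0.9980 × log₂(0.9980)
H(p) = 0.0208
C = 1 - 0.0208 = 0.9792 bits/use


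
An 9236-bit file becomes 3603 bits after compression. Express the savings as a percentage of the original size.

Space savings = (1 - Compressed/Original) × 100%
= (1 - 3603/9236) × 100%
= 60.99%


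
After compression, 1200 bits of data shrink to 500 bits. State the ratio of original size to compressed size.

Compression ratio = Original / Compressed
= 1200 / 500 = 2.40:1


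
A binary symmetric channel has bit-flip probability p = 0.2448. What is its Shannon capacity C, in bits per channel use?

For BSC with error probability p:
C = 1 - H(p) where H(p) is binary entropy
H(0.2448) = -0.2448 × log₂(0.2448) - 0.7552 × log₂(0.7552)
H(p) = 0.8029
C = 1 - 0.8029 = 0.1971 bits/use


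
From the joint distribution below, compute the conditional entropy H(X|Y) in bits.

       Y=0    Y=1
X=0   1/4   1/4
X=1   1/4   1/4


H(X|Y) = Σ_y p(y) H(X|Y=y)
  p(Y=0) = 1/2, H(X|Y=0) = 1.0000
  p(Y=1) = 1/2, H(X|Y=1) = 1.0000
H(X|Y) = 0.5000×1.0000 + 0.5000×1.0000 = 1.0000 bits


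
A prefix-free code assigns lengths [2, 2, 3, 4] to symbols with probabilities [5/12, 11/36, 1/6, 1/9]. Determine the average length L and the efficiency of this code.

Average length L = Σ p_i × l_i = 2.3889 bits
Entropy H = 1.8320 bits
Efficiency η = H/L × 100% = 76.69%


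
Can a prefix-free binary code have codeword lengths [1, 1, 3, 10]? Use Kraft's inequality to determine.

Kraft inequality: Σ 2^(-l_i) ≤ 1 for prefix-free code
Calculating: 2^(-1) + 2^(-1) + 2^(-3) + 2^(-10)
= 0.5 + 0.5 + 0.125 + 0.0009765625
= 1.1260
Since 1.1260 > 1, prefix-free code does not exist


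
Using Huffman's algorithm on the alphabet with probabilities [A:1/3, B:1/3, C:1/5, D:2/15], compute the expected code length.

Huffman tree construction:
Combine smallest probabilities repeatedly
Resulting codes:
  A: 10 (length 2)
  B: 11 (length 2)
  C: 01 (length 2)
  D: 00 (length 2)
Average length = Σ p(s) × length(s) = 2.0000 bits


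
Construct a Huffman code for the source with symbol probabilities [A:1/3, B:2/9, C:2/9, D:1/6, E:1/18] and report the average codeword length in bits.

Huffman tree construction:
Combine smallest probabilities repeatedly
Resulting codes:
  A: 11 (length 2)
  B: 00 (length 2)
  C: 01 (length 2)
  D: 101 (length 3)
  E: 100 (length 3)
Average length = Σ p(s) × length(s) = 2.2222 bits


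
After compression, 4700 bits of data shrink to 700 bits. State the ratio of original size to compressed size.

Compression ratio = Original / Compressed
= 4700 / 700 = 6.71:1


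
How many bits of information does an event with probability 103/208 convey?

Information content I(x) = -log₂(p(x))
I = -log₂(103/208) = -log₂(0.4952)
I = 1.0139 bits


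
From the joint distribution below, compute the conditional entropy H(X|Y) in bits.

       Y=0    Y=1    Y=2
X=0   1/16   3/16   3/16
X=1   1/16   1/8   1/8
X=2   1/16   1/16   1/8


H(X|Y) = Σ_y p(y) H(X|Y=y)
  p(Y=0) = 3/16, H(X|Y=0) = 1.5850
  p(Y=1) = 3/8, H(X|Y=1) = 1.4591
  p(Y=2) = 7/16, H(X|Y=2) = 1.5567
H(X|Y) = 0.1875×1.5850 + 0.3750×1.4591 + 0.4375×1.5567 = 1.5254 bits


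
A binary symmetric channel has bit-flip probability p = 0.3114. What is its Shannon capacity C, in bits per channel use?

For BSC with error probability p:
C = 1 - H(p) where H(p) is binary entropy
H(0.3114) = -0.3114 × log₂(0.3114) - 0.6886 × log₂(0.6886)
H(p) = 0.8948
C = 1 - 0.8948 = 0.1052 bits/use


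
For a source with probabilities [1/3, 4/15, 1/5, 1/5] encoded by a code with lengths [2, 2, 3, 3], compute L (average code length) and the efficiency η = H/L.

Average length L = Σ p_i × l_i = 2.4000 bits
Entropy H = 1.9656 bits
Efficiency η = H/L × 100% = 81.90%


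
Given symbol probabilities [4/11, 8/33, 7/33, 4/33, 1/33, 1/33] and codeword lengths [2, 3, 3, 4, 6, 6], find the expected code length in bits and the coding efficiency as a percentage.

Average length L = Σ p_i × l_i = 2.9394 bits
Entropy H = 2.1756 bits
Efficiency η = H/L × 100% = 74.01%


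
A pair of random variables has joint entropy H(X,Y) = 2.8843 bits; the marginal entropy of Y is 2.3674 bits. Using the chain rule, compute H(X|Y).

Chain rule: H(X,Y) = H(X|Y) + H(Y)
H(X|Y) = H(X,Y) - H(Y) = 2.8843 - 2.3674 = 0.5169 bits


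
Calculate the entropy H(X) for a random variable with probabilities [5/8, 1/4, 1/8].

H(X) = -Σ p(x) log₂ p(x)
  -5/8 × log₂(5/8) = 0.4238
  -1/4 × log₂(1/4) = 0.5000
  -1/8 × log₂(1/8) = 0.3750
H(X) = 1.2988 bits


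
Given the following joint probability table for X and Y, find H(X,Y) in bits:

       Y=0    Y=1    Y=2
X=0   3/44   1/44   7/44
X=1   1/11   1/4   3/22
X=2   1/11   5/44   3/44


H(X,Y) = -Σ p(x,y) log₂ p(x,y)
  p(0,0)=3/44: -0.0682 × log₂(0.0682) = 0.2642
  p(0,1)=1/44: -0.0227 × log₂(0.0227) = 0.1241
  p(0,2)=7/44: -0.1591 × log₂(0.1591) = 0.4219
  p(1,0)=1/11: -0.0909 × log₂(0.0909) = 0.3145
  p(1,1)=1/4: -0.2500 × log₂(0.2500) = 0.5000
  p(1,2)=3/22: -0.1364 × log₂(0.1364) = 0.3920
  p(2,0)=1/11: -0.0909 × log₂(0.0909) = 0.3145
  p(2,1)=5/44: -0.1136 × log₂(0.1136) = 0.3565
  p(2,2)=3/44: -0.0682 × log₂(0.0682) = 0.2642
H(X,Y) = 2.9518 bits


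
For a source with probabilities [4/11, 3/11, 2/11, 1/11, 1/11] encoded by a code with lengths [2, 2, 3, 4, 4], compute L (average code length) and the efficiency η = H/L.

Average length L = Σ p_i × l_i = 2.5455 bits
Entropy H = 2.1181 bits
Efficiency η = H/L × 100% = 83.21%


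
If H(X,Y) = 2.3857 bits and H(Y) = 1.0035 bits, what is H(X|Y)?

Chain rule: H(X,Y) = H(X|Y) + H(Y)
H(X|Y) = H(X,Y) - H(Y) = 2.3857 - 1.0035 = 1.3822 bits


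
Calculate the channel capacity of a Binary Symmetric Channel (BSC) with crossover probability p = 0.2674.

For BSC with error probability p:
C = 1 - H(p) where H(p) is binary entropy
H(0.2674) = -0.2674 × log₂(0.2674) - 0.7326 × log₂(0.7326)
H(p) = 0.8377
C = 1 - 0.8377 = 0.1623 bits/use


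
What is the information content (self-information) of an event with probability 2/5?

Information content I(x) = -log₂(p(x))
I = -log₂(2/5) = -log₂(0.4000)
I = 1.3219 bits


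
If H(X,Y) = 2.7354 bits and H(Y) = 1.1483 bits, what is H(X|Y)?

Chain rule: H(X,Y) = H(X|Y) + H(Y)
H(X|Y) = H(X,Y) - H(Y) = 2.7354 - 1.1483 = 1.5871 bits


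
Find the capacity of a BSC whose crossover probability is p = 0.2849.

For BSC with error probability p:
C = 1 - H(p) where H(p) is binary entropy
H(0.2849) = -0.2849 × log₂(0.2849) - 0.7151 × log₂(0.7151)
H(p) = 0.8620
C = 1 - 0.8620 = 0.1380 bits/use


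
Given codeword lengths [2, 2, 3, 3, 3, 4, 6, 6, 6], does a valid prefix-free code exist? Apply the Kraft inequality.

Kraft inequality: Σ 2^(-l_i) ≤ 1 for prefix-free code
Calculating: 2^(-2) + 2^(-2) + 2^(-3) + 2^(-3) + 2^(-3) + 2^(-4) + 2^(-6) + 2^(-6) + 2^(-6)
= 0.25 + 0.25 + 0.125 + 0.125 + 0.125 + 0.0625 + 0.015625 + 0.015625 + 0.015625
= 0.9844
Since 0.9844 ≤ 1, prefix-free code exists


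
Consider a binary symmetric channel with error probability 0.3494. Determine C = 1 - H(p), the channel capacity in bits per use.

For BSC with error probability p:
C = 1 - H(p) where H(p) is binary entropy
H(0.3494) = -0.3494 × log₂(0.3494) - 0.6506 × log₂(0.6506)
H(p) = 0.9335
C = 1 - 0.9335 = 0.0665 bits/use


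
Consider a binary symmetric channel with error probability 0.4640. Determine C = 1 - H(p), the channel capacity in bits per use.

For BSC with error probability p:
C = 1 - H(p) where H(p) is binary entropy
H(0.4640) = -0.4640 × log₂(0.4640) - 0.5360 × log₂(0.5360)
H(p) = 0.9963
C = 1 - 0.9963 = 0.0037 bits/use


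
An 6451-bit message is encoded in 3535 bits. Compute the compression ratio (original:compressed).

Compression ratio = Original / Compressed
= 6451 / 3535 = 1.82:1


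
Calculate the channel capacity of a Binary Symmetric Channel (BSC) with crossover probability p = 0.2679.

For BSC with error probability p:
C = 1 - H(p) where H(p) is binary entropy
H(0.2679) = -0.2679 × log₂(0.2679) - 0.7321 × log₂(0.7321)
H(p) = 0.8384
C = 1 - 0.8384 = 0.1616 bits/use


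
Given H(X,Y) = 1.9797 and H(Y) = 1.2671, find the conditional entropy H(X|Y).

Chain rule: H(X,Y) = H(X|Y) + H(Y)
H(X|Y) = H(X,Y) - H(Y) = 1.9797 - 1.2671 = 0.7126 bits


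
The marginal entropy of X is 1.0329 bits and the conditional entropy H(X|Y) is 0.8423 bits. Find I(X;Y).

I(X;Y) = H(X) - H(X|Y)
I(X;Y) = 1.0329 - 0.8423 = 0.1906 bits


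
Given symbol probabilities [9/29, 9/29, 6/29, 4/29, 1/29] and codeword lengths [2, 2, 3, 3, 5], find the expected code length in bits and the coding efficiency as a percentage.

Average length L = Σ p_i × l_i = 2.4483 bits
Entropy H = 2.0798 bits
Efficiency η = H/L × 100% = 84.95%


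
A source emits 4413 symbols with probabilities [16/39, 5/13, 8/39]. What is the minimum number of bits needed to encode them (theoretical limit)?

Entropy H = 1.5263 bits/symbol
Minimum bits = H × n = 1.5263 × 4413
= 6735.75 bits


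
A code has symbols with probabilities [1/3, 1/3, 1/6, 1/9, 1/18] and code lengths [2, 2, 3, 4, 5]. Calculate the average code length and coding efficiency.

Average length L = Σ p_i × l_i = 2.5556 bits
Entropy H = 2.0713 bits
Efficiency η = H/L × 100% = 81.05%


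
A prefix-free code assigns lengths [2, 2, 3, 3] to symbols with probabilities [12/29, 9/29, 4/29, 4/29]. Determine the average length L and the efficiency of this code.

Average length L = Σ p_i × l_i = 2.2759 bits
Entropy H = 1.8391 bits
Efficiency η = H/L × 100% = 80.81%


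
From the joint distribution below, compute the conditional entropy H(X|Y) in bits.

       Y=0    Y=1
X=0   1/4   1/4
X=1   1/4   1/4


H(X|Y) = Σ_y p(y) H(X|Y=y)
  p(Y=0) = 1/2, H(X|Y=0) = 1.0000
  p(Y=1) = 1/2, H(X|Y=1) = 1.0000
H(X|Y) = 0.5000×1.0000 + 0.5000×1.0000 = 1.0000 bits


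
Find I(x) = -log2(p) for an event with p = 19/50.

Information content I(x) = -log₂(p(x))
I = -log₂(19/50) = -log₂(0.3800)
I = 1.3959 bits


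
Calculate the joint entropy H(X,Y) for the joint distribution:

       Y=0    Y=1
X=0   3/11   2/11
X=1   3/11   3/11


H(X,Y) = -Σ p(x,y) log₂ p(x,y)
  p(0,0)=3/11: -0.2727 × log₂(0.2727) = 0.5112
  p(0,1)=2/11: -0.1818 × log₂(0.1818) = 0.4472
  p(1,0)=3/11: -0.2727 × log₂(0.2727) = 0.5112
  p(1,1)=3/11: -0.2727 × log₂(0.2727) = 0.5112
H(X,Y) = 1.9808 bits


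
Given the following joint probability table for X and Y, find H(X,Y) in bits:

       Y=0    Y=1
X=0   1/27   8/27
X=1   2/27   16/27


H(X,Y) = -Σ p(x,y) log₂ p(x,y)
  p(0,0)=1/27: -0.0370 × log₂(0.0370) = 0.1761
  p(0,1)=8/27: -0.2963 × log₂(0.2963) = 0.5200
  p(1,0)=2/27: -0.0741 × log₂(0.0741) = 0.2781
  p(1,1)=16/27: -0.5926 × log₂(0.5926) = 0.4473
H(X,Y) = 1.4216 bits


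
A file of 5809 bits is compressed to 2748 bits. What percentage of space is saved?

Space savings = (1 - Compressed/Original) × 100%
= (1 - 2748/5809) × 100%
= 52.69%


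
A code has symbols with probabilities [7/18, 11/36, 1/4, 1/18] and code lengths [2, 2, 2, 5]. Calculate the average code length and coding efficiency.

Average length L = Σ p_i × l_i = 2.1667 bits
Entropy H = 1.7842 bits
Efficiency η = H/L × 100% = 82.35%


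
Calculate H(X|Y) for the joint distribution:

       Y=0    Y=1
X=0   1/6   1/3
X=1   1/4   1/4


H(X|Y) = Σ_y p(y) H(X|Y=y)
  p(Y=0) = 5/12, H(X|Y=0) = 0.9710
  p(Y=1) = 7/12, H(X|Y=1) = 0.9852
H(X|Y) = 0.4167×0.9710 + 0.5833×0.9852 = 0.9793 bits


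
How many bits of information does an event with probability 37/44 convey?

Information content I(x) = -log₂(p(x))
I = -log₂(37/44) = -log₂(0.8409)
I = 0.2500 bits


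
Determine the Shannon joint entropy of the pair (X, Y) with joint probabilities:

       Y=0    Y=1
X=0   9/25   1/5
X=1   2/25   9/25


H(X,Y) = -Σ p(x,y) log₂ p(x,y)
  p(0,0)=9/25: -0.3600 × log₂(0.3600) = 0.5306
  p(0,1)=1/5: -0.2000 × log₂(0.2000) = 0.4644
  p(1,0)=2/25: -0.0800 × log₂(0.0800) = 0.2915
  p(1,1)=9/25: -0.3600 × log₂(0.3600) = 0.5306
H(X,Y) = 1.8171 bits


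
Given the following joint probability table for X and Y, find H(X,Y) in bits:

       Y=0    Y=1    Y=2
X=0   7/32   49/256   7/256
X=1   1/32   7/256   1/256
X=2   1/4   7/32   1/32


H(X,Y) = -Σ p(x,y) log₂ p(x,y)
  p(0,0)=7/32: -0.2188 × log₂(0.2188) = 0.4796
  p(0,1)=49/256: -0.1914 × log₂(0.1914) = 0.4566
  p(0,2)=7/256: -0.0273 × log₂(0.0273) = 0.1420
  p(1,0)=1/32: -0.0312 × log₂(0.0312) = 0.1562
  p(1,1)=7/256: -0.0273 × log₂(0.0273) = 0.1420
  p(1,2)=1/256: -0.0039 × log₂(0.0039) = 0.0312
  p(2,0)=1/4: -0.2500 × log₂(0.2500) = 0.5000
  p(2,1)=7/32: -0.2188 × log₂(0.2188) = 0.4796
  p(2,2)=1/32: -0.0312 × log₂(0.0312) = 0.1562
H(X,Y) = 2.5436 bits


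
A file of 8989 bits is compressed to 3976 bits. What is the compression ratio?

Compression ratio = Original / Compressed
= 8989 / 3976 = 2.26:1


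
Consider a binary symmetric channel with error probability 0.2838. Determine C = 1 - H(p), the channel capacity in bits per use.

For BSC with error probability p:
C = 1 - H(p) where H(p) is binary entropy
H(0.2838) = -0.2838 × log₂(0.2838) - 0.7162 × log₂(0.7162)
H(p) = 0.8606
C = 1 - 0.8606 = 0.1394 bits/use


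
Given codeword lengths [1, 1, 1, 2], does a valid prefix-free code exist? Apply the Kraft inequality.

Kraft inequality: Σ 2^(-l_i) ≤ 1 for prefix-free code
Calculating: 2^(-1) + 2^(-1) + 2^(-1) + 2^(-2)
= 0.5 + 0.5 + 0.5 + 0.25
= 1.7500
Since 1.7500 > 1, prefix-free code does not exist


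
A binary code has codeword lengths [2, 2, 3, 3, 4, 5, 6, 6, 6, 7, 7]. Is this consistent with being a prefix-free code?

Kraft inequality: Σ 2^(-l_i) ≤ 1 for prefix-free code
Calculating: 2^(-2) + 2^(-2) + 2^(-3) + 2^(-3) + 2^(-4) + 2^(-5) + 2^(-6) + 2^(-6) + 2^(-6) + 2^(-7) + 2^(-7)
= 0.25 + 0.25 + 0.125 + 0.125 + 0.0625 + 0.03125 + 0.015625 + 0.015625 + 0.015625 + 0.0078125 + 0.0078125
= 0.9062
Since 0.9062 ≤ 1, prefix-free code exists


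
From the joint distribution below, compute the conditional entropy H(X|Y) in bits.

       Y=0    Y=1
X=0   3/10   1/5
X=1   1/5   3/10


H(X|Y) = Σ_y p(y) H(X|Y=y)
  p(Y=0) = 1/2, H(X|Y=0) = 0.9710
  p(Y=1) = 1/2, H(X|Y=1) = 0.9710
H(X|Y) = 0.5000×0.9710 + 0.5000×0.9710 = 0.9710 bits


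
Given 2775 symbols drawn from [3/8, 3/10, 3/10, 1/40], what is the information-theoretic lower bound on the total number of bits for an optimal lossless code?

Entropy H = 1.7059 bits/symbol
Minimum bits = H × n = 1.7059 × 2775
= 4733.78 bits


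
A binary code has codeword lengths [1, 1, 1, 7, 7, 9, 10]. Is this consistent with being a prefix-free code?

Kraft inequality: Σ 2^(-l_i) ≤ 1 for prefix-free code
Calculating: 2^(-1) + 2^(-1) + 2^(-1) + 2^(-7) + 2^(-7) + 2^(-9) + 2^(-10)
= 0.5 + 0.5 + 0.5 + 0.0078125 + 0.0078125 + 0.001953125 + 0.0009765625
= 1.5186
Since 1.5186 > 1, prefix-free code does not exist


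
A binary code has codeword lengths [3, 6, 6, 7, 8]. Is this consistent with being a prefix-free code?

Kraft inequality: Σ 2^(-l_i) ≤ 1 for prefix-free code
Calculating: 2^(-3) + 2^(-6) + 2^(-6) + 2^(-7) + 2^(-8)
= 0.125 + 0.015625 + 0.015625 + 0.0078125 + 0.00390625
= 0.1680
Since 0.1680 ≤ 1, prefix-free code exists


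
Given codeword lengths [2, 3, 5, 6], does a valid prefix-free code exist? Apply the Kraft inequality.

Kraft inequality: Σ 2^(-l_i) ≤ 1 for prefix-free code
Calculating: 2^(-2) + 2^(-3) + 2^(-5) + 2^(-6)
= 0.25 + 0.125 + 0.03125 + 0.015625
= 0.4219
Since 0.4219 ≤ 1, prefix-free code exists


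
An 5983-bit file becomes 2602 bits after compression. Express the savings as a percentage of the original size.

Space savings = (1 - Compressed/Original) × 100%
= (1 - 2602/5983) × 100%
= 56.51%


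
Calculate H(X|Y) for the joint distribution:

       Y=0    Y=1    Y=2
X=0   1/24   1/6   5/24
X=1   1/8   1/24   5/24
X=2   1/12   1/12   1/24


H(X|Y) = Σ_y p(y) H(X|Y=y)
  p(Y=0) = 1/4, H(X|Y=0) = 1.4591
  p(Y=1) = 7/24, H(X|Y=1) = 1.3788
  p(Y=2) = 11/24, H(X|Y=2) = 1.3486
H(X|Y) = 0.2500×1.4591 + 0.2917×1.3788 + 0.4583×1.3486 = 1.3850 bits


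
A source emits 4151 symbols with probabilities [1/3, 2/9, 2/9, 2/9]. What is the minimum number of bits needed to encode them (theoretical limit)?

Entropy H = 1.9749 bits/symbol
Minimum bits = H × n = 1.9749 × 4151
= 8197.97 bits


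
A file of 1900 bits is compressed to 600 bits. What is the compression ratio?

Compression ratio = Original / Compressed
= 1900 / 600 = 3.17:1


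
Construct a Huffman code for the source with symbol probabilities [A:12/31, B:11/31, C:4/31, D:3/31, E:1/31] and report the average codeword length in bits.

Huffman tree construction:
Combine smallest probabilities repeatedly
Resulting codes:
  A: 0 (length 1)
  B: 11 (length 2)
  C: 100 (length 3)
  D: 1011 (length 4)
  E: 1010 (length 4)
Average length = Σ p(s) × length(s) = 2.0000 bits


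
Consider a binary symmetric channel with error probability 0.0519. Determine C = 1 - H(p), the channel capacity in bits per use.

For BSC with error probability p:
C = 1 - H(p) where H(p) is binary entropy
H(0.0519) = -0.0519 × log₂(0.0519) - 0.9481 × log₂(0.9481)
H(p) = 0.2944
C = 1 - 0.2944 = 0.7056 bits/use


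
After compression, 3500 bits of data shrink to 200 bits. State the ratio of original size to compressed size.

Compression ratio = Original / Compressed
= 3500 / 200 = 17.50:1


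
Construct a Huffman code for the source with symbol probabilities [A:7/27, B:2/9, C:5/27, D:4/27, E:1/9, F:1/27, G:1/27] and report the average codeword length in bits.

Huffman tree construction:
Combine smallest probabilities repeatedly
Resulting codes:
  A: 10 (length 2)
  B: 01 (length 2)
  C: 111 (length 3)
  D: 110 (length 3)
  E: 001 (length 3)
  F: 0000 (length 4)
  G: 0001 (length 4)
Average length = Σ p(s) × length(s) = 2.5926 bits


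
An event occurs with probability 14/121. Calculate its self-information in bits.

Information content I(x) = -log₂(p(x))
I = -log₂(14/121) = -log₂(0.1157)
I = 3.1115 bits


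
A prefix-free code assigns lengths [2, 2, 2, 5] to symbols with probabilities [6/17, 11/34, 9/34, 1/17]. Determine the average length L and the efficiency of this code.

Average length L = Σ p_i × l_i = 2.1765 bits
Entropy H = 1.8050 bits
Efficiency η = H/L × 100% = 82.93%


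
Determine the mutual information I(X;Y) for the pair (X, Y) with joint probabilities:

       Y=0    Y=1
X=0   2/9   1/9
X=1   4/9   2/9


H(X) = 0.9183, H(Y) = 0.9183, H(X,Y) = 1.8366
I(X;Y) = H(X) + H(Y) - H(X,Y) = 0.0000 bits


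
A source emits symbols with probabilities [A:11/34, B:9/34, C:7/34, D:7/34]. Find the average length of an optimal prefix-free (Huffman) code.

Huffman tree construction:
Combine smallest probabilities repeatedly
Resulting codes:
  A: 11 (length 2)
  B: 10 (length 2)
  C: 00 (length 2)
  D: 01 (length 2)
Average length = Σ p(s) × length(s) = 2.0000 bits


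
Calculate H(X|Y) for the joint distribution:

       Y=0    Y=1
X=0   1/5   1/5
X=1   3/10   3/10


H(X|Y) = Σ_y p(y) H(X|Y=y)
  p(Y=0) = 1/2, H(X|Y=0) = 0.9710
  p(Y=1) = 1/2, H(X|Y=1) = 0.9710
H(X|Y) = 0.5000×0.9710 + 0.5000×0.9710 = 0.9710 bits


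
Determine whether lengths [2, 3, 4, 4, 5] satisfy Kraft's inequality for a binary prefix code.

Kraft inequality: Σ 2^(-l_i) ≤ 1 for prefix-free code
Calculating: 2^(-2) + 2^(-3) + 2^(-4) + 2^(-4) + 2^(-5)
= 0.25 + 0.125 + 0.0625 + 0.0625 + 0.03125
= 0.5312
Since 0.5312 ≤ 1, prefix-free code exists


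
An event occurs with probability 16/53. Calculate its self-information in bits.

Information content I(x) = -log₂(p(x))
I = -log₂(16/53) = -log₂(0.3019)
I = 1.7279 bits


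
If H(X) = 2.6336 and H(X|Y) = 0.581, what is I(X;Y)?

I(X;Y) = H(X) - H(X|Y)
I(X;Y) = 2.6336 - 0.581 = 2.0526 bits


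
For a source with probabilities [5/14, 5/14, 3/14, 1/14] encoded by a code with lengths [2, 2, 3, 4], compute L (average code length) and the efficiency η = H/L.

Average length L = Σ p_i × l_i = 2.3571 bits
Entropy H = 1.8092 bits
Efficiency η = H/L × 100% = 76.75%


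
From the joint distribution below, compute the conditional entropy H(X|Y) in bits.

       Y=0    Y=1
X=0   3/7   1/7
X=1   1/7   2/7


H(X|Y) = Σ_y p(y) H(X|Y=y)
  p(Y=0) = 4/7, H(X|Y=0) = 0.8113
  p(Y=1) = 3/7, H(X|Y=1) = 0.9183
H(X|Y) = 0.5714×0.8113 + 0.4286×0.9183 = 0.8571 bits


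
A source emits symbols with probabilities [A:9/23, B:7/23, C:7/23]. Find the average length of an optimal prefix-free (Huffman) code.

Huffman tree construction:
Combine smallest probabilities repeatedly
Resulting codes:
  A: 0 (length 1)
  B: 10 (length 2)
  C: 11 (length 2)
Average length = Σ p(s) × length(s) = 1.6087 bits


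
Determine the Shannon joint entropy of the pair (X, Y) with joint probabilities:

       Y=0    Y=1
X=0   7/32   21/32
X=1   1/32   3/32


H(X,Y) = -Σ p(x,y) log₂ p(x,y)
  p(0,0)=7/32: -0.2188 × log₂(0.2188) = 0.4796
  p(0,1)=21/32: -0.6562 × log₂(0.6562) = 0.3988
  p(1,0)=1/32: -0.0312 × log₂(0.0312) = 0.1562
  p(1,1)=3/32: -0.0938 × log₂(0.0938) = 0.3202
H(X,Y) = 1.3548 bits


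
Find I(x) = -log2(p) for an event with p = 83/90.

Information content I(x) = -log₂(p(x))
I = -log₂(83/90) = -log₂(0.9222)
I = 0.1168 bits


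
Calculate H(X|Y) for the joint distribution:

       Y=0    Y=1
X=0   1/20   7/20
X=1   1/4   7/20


H(X|Y) = Σ_y p(y) H(X|Y=y)
  p(Y=0) = 3/10, H(X|Y=0) = 0.6500
  p(Y=1) = 7/10, H(X|Y=1) = 1.0000
H(X|Y) = 0.3000×0.6500 + 0.7000×1.0000 = 0.8950 bits


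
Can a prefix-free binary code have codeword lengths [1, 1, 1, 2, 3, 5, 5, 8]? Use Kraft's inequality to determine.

Kraft inequality: Σ 2^(-l_i) ≤ 1 for prefix-free code
Calculating: 2^(-1) + 2^(-1) + 2^(-1) + 2^(-2) + 2^(-3) + 2^(-5) + 2^(-5) + 2^(-8)
= 0.5 + 0.5 + 0.5 + 0.25 + 0.125 + 0.03125 + 0.03125 + 0.00390625
= 1.9414
Since 1.9414 > 1, prefix-free code does not exist


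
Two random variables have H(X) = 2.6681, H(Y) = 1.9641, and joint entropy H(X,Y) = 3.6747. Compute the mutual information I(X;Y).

I(X;Y) = H(X) + H(Y) - H(X,Y)
I(X;Y) = 2.6681 + 1.9641 - 3.6747 = 0.9575 bits


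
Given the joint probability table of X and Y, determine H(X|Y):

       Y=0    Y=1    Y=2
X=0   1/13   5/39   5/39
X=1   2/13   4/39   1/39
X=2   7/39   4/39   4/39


H(X|Y) = Σ_y p(y) H(X|Y=y)
  p(Y=0) = 16/39, H(X|Y=0) = 1.5052
  p(Y=1) = 1/3, H(X|Y=1) = 1.5766
  p(Y=2) = 10/39, H(X|Y=2) = 1.3610
H(X|Y) = 0.4103×1.5052 + 0.3333×1.5766 + 0.2564×1.3610 = 1.4920 bits


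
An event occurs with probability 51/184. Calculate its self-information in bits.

Information content I(x) = -log₂(p(x))
I = -log₂(51/184) = -log₂(0.2772)
I = 1.8511 bits


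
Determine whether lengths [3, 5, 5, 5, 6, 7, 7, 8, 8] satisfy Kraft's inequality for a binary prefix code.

Kraft inequality: Σ 2^(-l_i) ≤ 1 for prefix-free code
Calculating: 2^(-3) + 2^(-5) + 2^(-5) + 2^(-5) + 2^(-6) + 2^(-7) + 2^(-7) + 2^(-8) + 2^(-8)
= 0.125 + 0.03125 + 0.03125 + 0.03125 + 0.015625 + 0.0078125 + 0.0078125 + 0.00390625 + 0.00390625
= 0.2578
Since 0.2578 ≤ 1, prefix-free code exists


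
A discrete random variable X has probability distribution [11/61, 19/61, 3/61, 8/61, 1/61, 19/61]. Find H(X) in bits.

H(X) = -Σ p(x) log₂ p(x)
  -11/61 × log₂(11/61) = 0.4456
  -19/61 × log₂(19/61) = 0.5242
  -3/61 × log₂(3/61) = 0.2137
  -8/61 × log₂(8/61) = 0.3844
  -1/61 × log₂(1/61) = 0.0972
  -19/61 × log₂(19/61) = 0.5242
H(X) = 2.1893 bits


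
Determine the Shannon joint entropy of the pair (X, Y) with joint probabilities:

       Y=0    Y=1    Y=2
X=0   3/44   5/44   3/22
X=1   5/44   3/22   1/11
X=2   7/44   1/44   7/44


H(X,Y) = -Σ p(x,y) log₂ p(x,y)
  p(0,0)=3/44: -0.0682 × log₂(0.0682) = 0.2642
  p(0,1)=5/44: -0.1136 × log₂(0.1136) = 0.3565
  p(0,2)=3/22: -0.1364 × log₂(0.1364) = 0.3920
  p(1,0)=5/44: -0.1136 × log₂(0.1136) = 0.3565
  p(1,1)=3/22: -0.1364 × log₂(0.1364) = 0.3920
  p(1,2)=1/11: -0.0909 × log₂(0.0909) = 0.3145
  p(2,0)=7/44: -0.1591 × log₂(0.1591) = 0.4219
  p(2,1)=1/44: -0.0227 × log₂(0.0227) = 0.1241
  p(2,2)=7/44: -0.1591 × log₂(0.1591) = 0.4219
H(X,Y) = 3.0436 bits


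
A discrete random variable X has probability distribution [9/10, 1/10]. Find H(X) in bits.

H(X) = -Σ p(x) log₂ p(x)
  -9/10 × log₂(9/10) = 0.1368
  -1/10 × log₂(1/10) = 0.3322
H(X) = 0.4690 bits


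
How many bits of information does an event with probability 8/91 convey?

Information content I(x) = -log₂(p(x))
I = -log₂(8/91) = -log₂(0.0879)
I = 3.5078 bits


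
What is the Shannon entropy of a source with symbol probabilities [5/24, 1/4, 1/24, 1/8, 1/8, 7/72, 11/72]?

H(X) = -Σ p(x) log₂ p(x)
  -5/24 × log₂(5/24) = 0.4715
  -1/4 × log₂(1/4) = 0.5000
  -1/24 × log₂(1/24) = 0.1910
  -1/8 × log₂(1/8) = 0.3750
  -1/8 × log₂(1/8) = 0.3750
  -7/72 × log₂(7/72) = 0.3269
  -11/72 × log₂(11/72) = 0.4141
H(X) = 2.6535 bits


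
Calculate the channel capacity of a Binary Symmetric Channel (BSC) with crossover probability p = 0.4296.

For BSC with error probability p:
C = 1 - H(p) where H(p) is binary entropy
H(0.4296) = -0.4296 × log₂(0.4296) - 0.5704 × log₂(0.5704)
H(p) = 0.9857
C = 1 - 0.9857 = 0.0143 bits/use


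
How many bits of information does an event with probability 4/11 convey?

Information content I(x) = -log₂(p(x))
I = -log₂(4/11) = -log₂(0.3636)
I = 1.4594 bits


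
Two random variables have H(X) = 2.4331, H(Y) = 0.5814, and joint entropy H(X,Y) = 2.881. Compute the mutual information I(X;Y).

I(X;Y) = H(X) + H(Y) - H(X,Y)
I(X;Y) = 2.4331 + 0.5814 - 2.881 = 0.1335 bits


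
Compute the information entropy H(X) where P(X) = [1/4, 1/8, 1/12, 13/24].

H(X) = -Σ p(x) log₂ p(x)
  -1/4 × log₂(1/4) = 0.5000
  -1/8 × log₂(1/8) = 0.3750
  -1/12 × log₂(1/12) = 0.2987
  -13/24 × log₂(13/24) = 0.4791
H(X) = 1.6529 bits


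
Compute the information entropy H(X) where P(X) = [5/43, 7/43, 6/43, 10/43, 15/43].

H(X) = -Σ p(x) log₂ p(x)
  -5/43 × log₂(5/43) = 0.3610
  -7/43 × log₂(7/43) = 0.4263
  -6/43 × log₂(6/43) = 0.3965
  -10/43 × log₂(10/43) = 0.4894
  -15/43 × log₂(15/43) = 0.5300
H(X) = 2.2032 bits


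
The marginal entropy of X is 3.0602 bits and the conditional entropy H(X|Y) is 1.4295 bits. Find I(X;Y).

I(X;Y) = H(X) - H(X|Y)
I(X;Y) = 3.0602 - 1.4295 = 1.6307 bits


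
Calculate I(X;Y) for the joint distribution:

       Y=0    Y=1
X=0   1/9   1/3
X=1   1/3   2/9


H(X) = 0.9911, H(Y) = 0.9911, H(X,Y) = 1.8911
I(X;Y) = H(X) + H(Y) - H(X,Y) = 0.0911 bits


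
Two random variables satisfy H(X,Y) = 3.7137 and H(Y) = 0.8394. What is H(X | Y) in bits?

Chain rule: H(X,Y) = H(X|Y) + H(Y)
H(X|Y) = H(X,Y) - H(Y) = 3.7137 - 0.8394 = 2.8743 bits


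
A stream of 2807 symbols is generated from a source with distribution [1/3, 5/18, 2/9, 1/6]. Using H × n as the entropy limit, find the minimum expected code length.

Entropy H = 1.9547 bits/symbol
Minimum bits = H × n = 1.9547 × 2807
= 5486.80 bits


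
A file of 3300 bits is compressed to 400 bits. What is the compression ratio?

Compression ratio = Original / Compressed
= 3300 / 400 = 8.25:1


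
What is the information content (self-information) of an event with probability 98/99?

Information content I(x) = -log₂(p(x))
I = -log₂(98/99) = -log₂(0.9899)
I = 0.0146 bits


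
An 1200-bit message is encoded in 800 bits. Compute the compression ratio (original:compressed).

Compression ratio = Original / Compressed
= 1200 / 800 = 1.50:1


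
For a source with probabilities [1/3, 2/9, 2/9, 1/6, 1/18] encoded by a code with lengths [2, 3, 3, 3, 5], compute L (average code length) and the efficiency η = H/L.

Average length L = Σ p_i × l_i = 2.7778 bits
Entropy H = 2.1552 bits
Efficiency η = H/L × 100% = 77.59%


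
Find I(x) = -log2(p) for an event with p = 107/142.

Information content I(x) = -log₂(p(x))
I = -log₂(107/142) = -log₂(0.7535)
I = 0.4083 bits


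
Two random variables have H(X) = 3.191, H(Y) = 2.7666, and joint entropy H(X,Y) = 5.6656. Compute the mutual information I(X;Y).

I(X;Y) = H(X) + H(Y) - H(X,Y)
I(X;Y) = 3.191 + 2.7666 - 5.6656 = 0.292 bits


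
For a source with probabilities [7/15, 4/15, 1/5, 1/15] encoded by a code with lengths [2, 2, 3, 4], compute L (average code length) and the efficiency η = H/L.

Average length L = Σ p_i × l_i = 2.3333 bits
Entropy H = 1.7465 bits
Efficiency η = H/L × 100% = 74.85%


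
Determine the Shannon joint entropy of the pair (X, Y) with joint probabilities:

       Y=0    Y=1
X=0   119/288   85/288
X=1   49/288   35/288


H(X,Y) = -Σ p(x,y) log₂ p(x,y)
  p(0,0)=119/288: -0.4132 × log₂(0.4132) = 0.5269
  p(0,1)=85/288: -0.2951 × log₂(0.2951) = 0.5196
  p(1,0)=49/288: -0.1701 × log₂(0.1701) = 0.4347
  p(1,1)=35/288: -0.1215 × log₂(0.1215) = 0.3695
H(X,Y) = 1.8507 bits


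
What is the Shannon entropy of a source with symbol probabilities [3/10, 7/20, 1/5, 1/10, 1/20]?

H(X) = -Σ p(x) log₂ p(x)
  -3/10 × log₂(3/10) = 0.5211
  -7/20 × log₂(7/20) = 0.5301
  -1/5 × log₂(1/5) = 0.4644
  -1/10 × log₂(1/10) = 0.3322
  -1/20 × log₂(1/20) = 0.2161
H(X) = 2.0639 bits


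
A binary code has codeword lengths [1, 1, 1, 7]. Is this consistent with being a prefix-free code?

Kraft inequality: Σ 2^(-l_i) ≤ 1 for prefix-free code
Calculating: 2^(-1) + 2^(-1) + 2^(-1) + 2^(-7)
= 0.5 + 0.5 + 0.5 + 0.0078125
= 1.5078
Since 1.5078 > 1, prefix-free code does not exist


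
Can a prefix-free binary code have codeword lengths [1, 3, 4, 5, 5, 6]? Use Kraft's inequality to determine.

Kraft inequality: Σ 2^(-l_i) ≤ 1 for prefix-free code
Calculating: 2^(-1) + 2^(-3) + 2^(-4) + 2^(-5) + 2^(-5) + 2^(-6)
= 0.5 + 0.125 + 0.0625 + 0.03125 + 0.03125 + 0.015625
= 0.7656
Since 0.7656 ≤ 1, prefix-free code exists


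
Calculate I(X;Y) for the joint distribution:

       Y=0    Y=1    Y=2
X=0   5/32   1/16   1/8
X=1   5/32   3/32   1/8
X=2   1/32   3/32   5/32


H(X) = 1.5749, H(Y) = 1.5575, H(X,Y) = 3.0519
I(X;Y) = H(X) + H(Y) - H(X,Y) = 0.0805 bits


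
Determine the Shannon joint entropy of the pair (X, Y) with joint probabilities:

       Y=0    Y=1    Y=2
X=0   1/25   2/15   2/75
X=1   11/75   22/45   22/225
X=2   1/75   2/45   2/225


H(X,Y) = -Σ p(x,y) log₂ p(x,y)
  p(0,0)=1/25: -0.0400 × log₂(0.0400) = 0.1858
  p(0,1)=2/15: -0.1333 × log₂(0.1333) = 0.3876
  p(0,2)=2/75: -0.0267 × log₂(0.0267) = 0.1394
  p(1,0)=11/75: -0.1467 × log₂(0.1467) = 0.4062
  p(1,1)=22/45: -0.4889 × log₂(0.4889) = 0.5047
  p(1,2)=22/225: -0.0978 × log₂(0.0978) = 0.3280
  p(2,0)=1/75: -0.0133 × log₂(0.0133) = 0.0831
  p(2,1)=2/45: -0.0444 × log₂(0.0444) = 0.1996
  p(2,2)=2/225: -0.0089 × log₂(0.0089) = 0.0606
H(X,Y) = 2.2949 bits


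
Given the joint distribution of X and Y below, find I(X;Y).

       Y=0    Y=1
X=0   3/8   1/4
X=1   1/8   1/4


H(X) = 0.9544, H(Y) = 1.0000, H(X,Y) = 1.9056
I(X;Y) = H(X) + H(Y) - H(X,Y) = 0.0488 bits


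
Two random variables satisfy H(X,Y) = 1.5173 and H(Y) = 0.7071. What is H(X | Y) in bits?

Chain rule: H(X,Y) = H(X|Y) + H(Y)
H(X|Y) = H(X,Y) - H(Y) = 1.5173 - 0.7071 = 0.8102 bits


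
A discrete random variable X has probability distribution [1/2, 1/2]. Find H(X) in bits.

H(X) = -Σ p(x) log₂ p(x)
  -1/2 × log₂(1/2) = 0.5000
  -1/2 × log₂(1/2) = 0.5000
H(X) = 1.0000 bits


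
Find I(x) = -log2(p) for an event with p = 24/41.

Information content I(x) = -log₂(p(x))
I = -log₂(24/41) = -log₂(0.5854)
I = 0.7726 bits


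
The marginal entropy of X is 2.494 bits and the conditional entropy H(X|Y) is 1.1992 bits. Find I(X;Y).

I(X;Y) = H(X) - H(X|Y)
I(X;Y) = 2.494 - 1.1992 = 1.2948 bits


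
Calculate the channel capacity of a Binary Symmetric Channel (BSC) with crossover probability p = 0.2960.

For BSC with error probability p:
C = 1 - H(p) where H(p) is binary entropy
H(0.2960) = -0.2960 × log₂(0.2960) - 0.7040 × log₂(0.7040)
H(p) = 0.8763
C = 1 - 0.8763 = 0.1237 bits/use


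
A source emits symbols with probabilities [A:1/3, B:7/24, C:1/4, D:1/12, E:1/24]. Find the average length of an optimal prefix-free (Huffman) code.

Huffman tree construction:
Combine smallest probabilities repeatedly
Resulting codes:
  A: 11 (length 2)
  B: 10 (length 2)
  C: 01 (length 2)
  D: 001 (length 3)
  E: 000 (length 3)
Average length = Σ p(s) × length(s) = 2.1250 bits


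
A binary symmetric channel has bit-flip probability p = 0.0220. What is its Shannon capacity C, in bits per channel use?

For BSC with error probability p:
C = 1 - H(p) where H(p) is binary entropy
H(0.0220) = -0.0220 × log₂(0.0220) - 0.9780 × log₂(0.9780)
H(p) = 0.1525
C = 1 - 0.1525 = 0.8475 bits/use


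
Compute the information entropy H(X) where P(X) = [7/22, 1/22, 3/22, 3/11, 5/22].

H(X) = -Σ p(x) log₂ p(x)
  -7/22 × log₂(7/22) = 0.5257
  -1/22 × log₂(1/22) = 0.2027
  -3/22 × log₂(3/22) = 0.3920
  -3/11 × log₂(3/11) = 0.5112
  -5/22 × log₂(5/22) = 0.4858
H(X) = 2.1174 bits


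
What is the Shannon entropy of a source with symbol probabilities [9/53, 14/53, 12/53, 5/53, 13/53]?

H(X) = -Σ p(x) log₂ p(x)
  -9/53 × log₂(9/53) = 0.4344
  -14/53 × log₂(14/53) = 0.5073
  -12/53 × log₂(12/53) = 0.4852
  -5/53 × log₂(5/53) = 0.3213
  -13/53 × log₂(13/53) = 0.4973
H(X) = 2.2455 bits


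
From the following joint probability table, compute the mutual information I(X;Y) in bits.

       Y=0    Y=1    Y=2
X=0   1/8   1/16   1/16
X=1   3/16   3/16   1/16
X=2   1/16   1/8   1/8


H(X) = 1.5462, H(Y) = 1.5613, H(X,Y) = 3.0306
I(X;Y) = H(X) + H(Y) - H(X,Y) = 0.0768 bits


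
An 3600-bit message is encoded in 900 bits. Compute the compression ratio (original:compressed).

Compression ratio = Original / Compressed
= 3600 / 900 = 4.00:1


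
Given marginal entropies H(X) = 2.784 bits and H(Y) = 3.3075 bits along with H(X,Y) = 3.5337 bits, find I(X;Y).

I(X;Y) = H(X) + H(Y) - H(X,Y)
I(X;Y) = 2.784 + 3.3075 - 3.5337 = 2.5578 bits


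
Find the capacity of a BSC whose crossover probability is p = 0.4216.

For BSC with error probability p:
C = 1 - H(p) where H(p) is binary entropy
H(0.4216) = -0.4216 × log₂(0.4216) - 0.5784 × log₂(0.5784)
H(p) = 0.9822
C = 1 - 0.9822 = 0.0178 bits/use


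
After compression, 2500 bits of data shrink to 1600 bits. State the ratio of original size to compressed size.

Compression ratio = Original / Compressed
= 2500 / 1600 = 1.56:1


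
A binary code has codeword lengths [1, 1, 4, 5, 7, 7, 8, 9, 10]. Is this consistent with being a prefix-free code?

Kraft inequality: Σ 2^(-l_i) ≤ 1 for prefix-free code
Calculating: 2^(-1) + 2^(-1) + 2^(-4) + 2^(-5) + 2^(-7) + 2^(-7) + 2^(-8) + 2^(-9) + 2^(-10)
= 0.5 + 0.5 + 0.0625 + 0.03125 + 0.0078125 + 0.0078125 + 0.00390625 + 0.001953125 + 0.0009765625
= 1.1162
Since 1.1162 > 1, prefix-free code does not exist


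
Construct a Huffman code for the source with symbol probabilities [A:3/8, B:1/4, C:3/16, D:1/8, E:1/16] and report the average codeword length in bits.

Huffman tree construction:
Combine smallest probabilities repeatedly
Resulting codes:
  A: 11 (length 2)
  B: 10 (length 2)
  C: 00 (length 2)
  D: 011 (length 3)
  E: 010 (length 3)
Average length = Σ p(s) × length(s) = 2.1875 bits
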